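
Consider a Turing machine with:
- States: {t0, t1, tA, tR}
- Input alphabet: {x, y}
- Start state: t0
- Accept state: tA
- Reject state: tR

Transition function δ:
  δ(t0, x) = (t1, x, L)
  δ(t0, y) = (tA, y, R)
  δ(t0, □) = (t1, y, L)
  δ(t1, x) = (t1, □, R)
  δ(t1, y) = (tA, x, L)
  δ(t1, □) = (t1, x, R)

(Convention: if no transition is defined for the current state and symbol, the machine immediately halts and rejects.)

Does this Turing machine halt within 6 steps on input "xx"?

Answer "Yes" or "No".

Execution trace:
Initial: [t0]xx
Step 1: δ(t0, x) = (t1, x, L) → [t1]□xx
Step 2: δ(t1, □) = (t1, x, R) → x[t1]xx
Step 3: δ(t1, x) = (t1, □, R) → x□[t1]x
Step 4: δ(t1, x) = (t1, □, R) → x□□[t1]□
Step 5: δ(t1, □) = (t1, x, R) → x□□x[t1]□
Step 6: δ(t1, □) = (t1, x, R) → x□□xx[t1]□

The machine has not reached a halting state after 6 steps.
The machine did not halt within the 6-step bound.

Answer: No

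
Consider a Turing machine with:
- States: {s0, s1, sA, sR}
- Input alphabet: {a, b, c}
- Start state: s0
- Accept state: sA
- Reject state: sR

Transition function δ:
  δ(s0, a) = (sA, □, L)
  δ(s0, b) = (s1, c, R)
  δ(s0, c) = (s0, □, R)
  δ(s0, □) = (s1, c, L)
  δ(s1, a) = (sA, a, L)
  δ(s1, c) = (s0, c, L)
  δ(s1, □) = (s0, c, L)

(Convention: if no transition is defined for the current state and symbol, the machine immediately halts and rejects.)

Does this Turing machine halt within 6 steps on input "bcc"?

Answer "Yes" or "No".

Execution trace:
Initial: [s0]bcc
Step 1: δ(s0, b) = (s1, c, R) → c[s1]cc
Step 2: δ(s1, c) = (s0, c, L) → [s0]ccc
Step 3: δ(s0, c) = (s0, □, R) → □[s0]cc
Step 4: δ(s0, c) = (s0, □, R) → □□[s0]c
Step 5: δ(s0, c) = (s0, □, R) → □□□[s0]□
Step 6: δ(s0, □) = (s1, c, L) → □□[s1]□c

The machine has not reached a halting state after 6 steps.
The machine did not halt within the 6-step bound.

Answer: No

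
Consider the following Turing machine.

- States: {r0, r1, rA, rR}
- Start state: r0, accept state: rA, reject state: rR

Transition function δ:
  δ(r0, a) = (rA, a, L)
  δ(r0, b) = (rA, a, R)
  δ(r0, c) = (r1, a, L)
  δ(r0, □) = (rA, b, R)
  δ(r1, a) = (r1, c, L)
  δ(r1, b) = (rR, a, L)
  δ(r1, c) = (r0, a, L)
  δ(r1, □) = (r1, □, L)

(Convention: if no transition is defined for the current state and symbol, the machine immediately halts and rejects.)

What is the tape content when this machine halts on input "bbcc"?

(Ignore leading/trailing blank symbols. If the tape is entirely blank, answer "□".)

Execution trace:
Initial: [r0]bbcc
Step 1: δ(r0, b) = (rA, a, R) → a[rA]bcc

The machine reaches the accept state rA and halts.

Final tape (ignoring leading/trailing blanks): abcc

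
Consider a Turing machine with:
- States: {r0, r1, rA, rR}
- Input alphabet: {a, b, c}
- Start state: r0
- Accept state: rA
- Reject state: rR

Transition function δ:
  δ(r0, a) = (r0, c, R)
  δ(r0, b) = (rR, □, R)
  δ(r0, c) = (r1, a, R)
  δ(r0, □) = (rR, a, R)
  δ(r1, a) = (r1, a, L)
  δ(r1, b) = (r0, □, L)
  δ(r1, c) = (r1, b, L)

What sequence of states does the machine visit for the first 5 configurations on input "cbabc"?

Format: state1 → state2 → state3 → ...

Execution trace:
Initial: [r0]cbabc
Step 1: δ(r0, c) = (r1, a, R) → a[r1]babc
Step 2: δ(r1, b) = (r0, □, L) → [r0]a□abc
Step 3: δ(r0, a) = (r0, c, R) → c[r0]□abc
Step 4: δ(r0, □) = (rR, a, R) → ca[rR]abc

The machine reaches the reject state rR and halts.

State sequence: r0 → r1 → r0 → r0 → rR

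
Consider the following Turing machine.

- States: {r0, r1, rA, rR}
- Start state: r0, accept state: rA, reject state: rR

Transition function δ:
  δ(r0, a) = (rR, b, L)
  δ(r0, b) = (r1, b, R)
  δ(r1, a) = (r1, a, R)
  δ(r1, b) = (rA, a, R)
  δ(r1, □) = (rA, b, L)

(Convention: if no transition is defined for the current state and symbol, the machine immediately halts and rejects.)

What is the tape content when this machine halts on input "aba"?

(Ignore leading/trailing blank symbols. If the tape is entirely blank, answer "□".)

Execution trace:
Initial: [r0]aba
Step 1: δ(r0, a) = (rR, b, L) → [rR]□bba

The machine reaches the reject state rR and halts.

Final tape (ignoring leading/trailing blanks): bba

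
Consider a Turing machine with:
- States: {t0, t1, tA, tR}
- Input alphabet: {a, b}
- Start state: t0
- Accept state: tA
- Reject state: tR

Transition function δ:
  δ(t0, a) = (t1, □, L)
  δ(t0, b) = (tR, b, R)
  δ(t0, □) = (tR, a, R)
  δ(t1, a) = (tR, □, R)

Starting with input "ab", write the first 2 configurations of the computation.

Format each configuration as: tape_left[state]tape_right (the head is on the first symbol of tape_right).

Transitions applied:
Step 1: δ(t0, a) = (t1, □, L)

The first 2 configurations are:
[t0]ab ⊢ [t1]□□b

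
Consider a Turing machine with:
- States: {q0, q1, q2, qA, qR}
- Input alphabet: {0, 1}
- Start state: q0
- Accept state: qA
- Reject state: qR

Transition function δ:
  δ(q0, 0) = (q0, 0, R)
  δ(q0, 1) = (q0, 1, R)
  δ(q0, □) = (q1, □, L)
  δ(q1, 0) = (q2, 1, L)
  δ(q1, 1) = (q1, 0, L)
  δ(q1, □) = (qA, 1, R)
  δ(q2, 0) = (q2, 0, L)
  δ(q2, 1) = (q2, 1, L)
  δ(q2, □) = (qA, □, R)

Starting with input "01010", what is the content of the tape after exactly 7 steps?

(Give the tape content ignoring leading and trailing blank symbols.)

Execution trace:
Initial: [q0]01010
Step 1: δ(q0, 0) = (q0, 0, R) → 0[q0]1010
Step 2: δ(q0, 1) = (q0, 1, R) → 01[q0]010
Step 3: δ(q0, 0) = (q0, 0, R) → 010[q0]10
Step 4: δ(q0, 1) = (q0, 1, R) → 0101[q0]0
Step 5: δ(q0, 0) = (q0, 0, R) → 01010[q0]□
Step 6: δ(q0, □) = (q1, □, L) → 0101[q1]0□
Step 7: δ(q1, 0) = (q2, 1, L) → 010[q2]11□

After 7 steps, the tape (ignoring leading/trailing blanks) is: 01011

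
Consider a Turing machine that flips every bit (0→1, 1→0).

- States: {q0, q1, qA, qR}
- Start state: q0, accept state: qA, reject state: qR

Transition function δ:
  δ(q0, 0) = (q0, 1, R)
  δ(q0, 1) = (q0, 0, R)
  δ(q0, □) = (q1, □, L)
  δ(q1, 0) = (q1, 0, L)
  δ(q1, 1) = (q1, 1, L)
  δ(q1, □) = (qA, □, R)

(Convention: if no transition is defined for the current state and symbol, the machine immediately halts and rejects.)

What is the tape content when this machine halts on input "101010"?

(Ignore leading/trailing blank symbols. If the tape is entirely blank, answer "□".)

Execution trace:
Initial: [q0]101010
Step 1: δ(q0, 1) = (q0, 0, R) → 0[q0]01010
Step 2: δ(q0, 0) = (q0, 1, R) → 01[q0]1010
Step 3: δ(q0, 1) = (q0, 0, R) → 010[q0]010
Step 4: δ(q0, 0) = (q0, 1, R) → 0101[q0]10
Step 5: δ(q0, 1) = (q0, 0, R) → 01010[q0]0
Step 6: δ(q0, 0) = (q0, 1, R) → 010101[q0]□
Step 7: δ(q0, □) = (q1, □, L) → 01010[q1]1□
Step 8: δ(q1, 1) = (q1, 1, L) → 0101[q1]01□
Step 9: δ(q1, 0) = (q1, 0, L) → 010[q1]101□
Step 10: δ(q1, 1) = (q1, 1, L) → 01[q1]0101□
Step 11: δ(q1, 0) = (q1, 0, L) → 0[q1]10101□
Step 12: δ(q1, 1) = (q1, 1, L) → [q1]010101□
Step 13: δ(q1, 0) = (q1, 0, L) → [q1]□010101□
Step 14: δ(q1, □) = (qA, □, R) → □[qA]010101□

The machine reaches the accept state qA and halts.

Final tape (ignoring leading/trailing blanks): 010101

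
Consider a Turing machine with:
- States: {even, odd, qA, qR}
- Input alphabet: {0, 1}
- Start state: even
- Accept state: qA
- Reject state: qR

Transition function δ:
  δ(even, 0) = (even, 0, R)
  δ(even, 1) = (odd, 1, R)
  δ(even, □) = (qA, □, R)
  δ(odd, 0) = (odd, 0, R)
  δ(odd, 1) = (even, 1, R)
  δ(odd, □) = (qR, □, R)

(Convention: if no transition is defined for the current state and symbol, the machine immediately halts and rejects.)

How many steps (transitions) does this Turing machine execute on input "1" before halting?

Execution trace:
Initial: [even]1
Step 1: δ(even, 1) = (odd, 1, R) → 1[odd]□
Step 2: δ(odd, □) = (qR, □, R) → 1□[qR]□

The machine reaches the reject state qR and halts.

The machine executed 2 steps before halting.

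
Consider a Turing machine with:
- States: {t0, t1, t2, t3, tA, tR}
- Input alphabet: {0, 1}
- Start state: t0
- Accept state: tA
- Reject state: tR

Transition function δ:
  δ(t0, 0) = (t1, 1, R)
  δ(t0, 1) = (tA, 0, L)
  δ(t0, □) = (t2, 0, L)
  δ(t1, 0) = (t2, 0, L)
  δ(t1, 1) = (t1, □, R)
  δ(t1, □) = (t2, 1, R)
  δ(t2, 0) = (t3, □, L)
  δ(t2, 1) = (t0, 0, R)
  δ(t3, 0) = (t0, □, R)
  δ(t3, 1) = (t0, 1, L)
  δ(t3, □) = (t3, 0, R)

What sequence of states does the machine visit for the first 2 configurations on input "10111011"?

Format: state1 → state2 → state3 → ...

Execution trace:
Initial: [t0]10111011
Step 1: δ(t0, 1) = (tA, 0, L) → [tA]□00111011

The machine reaches the accept state tA and halts.

State sequence: t0 → tA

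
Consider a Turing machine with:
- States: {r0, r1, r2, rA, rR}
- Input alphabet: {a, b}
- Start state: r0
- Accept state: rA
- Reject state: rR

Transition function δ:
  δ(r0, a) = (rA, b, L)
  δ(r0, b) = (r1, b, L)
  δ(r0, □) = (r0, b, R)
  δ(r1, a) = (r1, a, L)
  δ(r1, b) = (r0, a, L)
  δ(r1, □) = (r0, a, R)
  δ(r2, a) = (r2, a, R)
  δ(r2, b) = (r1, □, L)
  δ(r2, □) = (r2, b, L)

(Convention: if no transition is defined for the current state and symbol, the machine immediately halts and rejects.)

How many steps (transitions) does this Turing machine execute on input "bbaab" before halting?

Execution trace:
Initial: [r0]bbaab
Step 1: δ(r0, b) = (r1, b, L) → [r1]□bbaab
Step 2: δ(r1, □) = (r0, a, R) → a[r0]bbaab
Step 3: δ(r0, b) = (r1, b, L) → [r1]abbaab
Step 4: δ(r1, a) = (r1, a, L) → [r1]□abbaab
Step 5: δ(r1, □) = (r0, a, R) → a[r0]abbaab
Step 6: δ(r0, a) = (rA, b, L) → [rA]abbbaab

The machine reaches the accept state rA and halts.

The machine executed 6 steps before halting.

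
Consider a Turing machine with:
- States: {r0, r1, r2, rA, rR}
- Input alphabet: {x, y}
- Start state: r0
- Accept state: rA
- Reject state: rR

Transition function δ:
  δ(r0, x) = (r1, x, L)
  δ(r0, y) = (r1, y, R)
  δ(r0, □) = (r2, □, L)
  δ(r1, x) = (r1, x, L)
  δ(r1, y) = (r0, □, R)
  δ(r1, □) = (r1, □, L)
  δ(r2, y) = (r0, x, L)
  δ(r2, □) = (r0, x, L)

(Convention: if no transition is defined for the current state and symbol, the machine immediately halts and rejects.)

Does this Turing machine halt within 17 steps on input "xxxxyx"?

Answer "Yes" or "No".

Execution trace:
Initial: [r0]xxxxyx
Step 1: δ(r0, x) = (r1, x, L) → [r1]□xxxxyx
Step 2: δ(r1, □) = (r1, □, L) → [r1]□□xxxxyx
Step 3: δ(r1, □) = (r1, □, L) → [r1]□□□xxxxyx
Step 4: δ(r1, □) = (r1, □, L) → [r1]□□□□xxxxyx
Step 5: δ(r1, □) = (r1, □, L) → [r1]□□□□□xxxxyx
Step 6: δ(r1, □) = (r1, □, L) → [r1]□□□□□□xxxxyx
Step 7: δ(r1, □) = (r1, □, L) → [r1]□□□□□□□xxxxyx
Step 8: δ(r1, □) = (r1, □, L) → [r1]□□□□□□□□xxxxyx
Step 9: δ(r1, □) = (r1, □, L) → [r1]□□□□□□□□□xxxxyx
Step 10: δ(r1, □) = (r1, □, L) → [r1]□□□□□□□□□□xxxxyx
Step 11: δ(r1, □) = (r1, □, L) → [r1]□□□□□□□□□□□xxxxyx
Step 12: δ(r1, □) = (r1, □, L) → [r1]□□□□□□□□□□□□xxxxyx
Step 13: δ(r1, □) = (r1, □, L) → [r1]□□□□□□□□□□□□□xxxxyx
Step 14: δ(r1, □) = (r1, □, L) → [r1]□□□□□□□□□□□□□□xxxxyx
Step 15: δ(r1, □) = (r1, □, L) → [r1]□□□□□□□□□□□□□□□xxxxyx
Step 16: δ(r1, □) = (r1, □, L) → [r1]□□□□□□□□□□□□□□□□xxxxyx
Step 17: δ(r1, □) = (r1, □, L) → [r1]□□□□□□□□□□□□□□□□□xxxxyx

The machine has not reached a halting state after 17 steps.
The machine did not halt within the 17-step bound.

Answer: No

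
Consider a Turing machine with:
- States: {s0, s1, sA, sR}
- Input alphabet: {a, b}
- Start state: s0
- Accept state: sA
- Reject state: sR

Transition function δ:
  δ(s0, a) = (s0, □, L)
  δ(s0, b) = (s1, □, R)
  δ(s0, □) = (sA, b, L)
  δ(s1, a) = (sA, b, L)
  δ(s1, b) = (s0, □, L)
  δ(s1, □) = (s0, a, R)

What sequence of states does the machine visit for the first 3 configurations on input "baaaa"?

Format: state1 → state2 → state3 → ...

Execution trace:
Initial: [s0]baaaa
Step 1: δ(s0, b) = (s1, □, R) → □[s1]aaaa
Step 2: δ(s1, a) = (sA, b, L) → [sA]□baaa

The machine reaches the accept state sA and halts.

State sequence: s0 → s1 → sA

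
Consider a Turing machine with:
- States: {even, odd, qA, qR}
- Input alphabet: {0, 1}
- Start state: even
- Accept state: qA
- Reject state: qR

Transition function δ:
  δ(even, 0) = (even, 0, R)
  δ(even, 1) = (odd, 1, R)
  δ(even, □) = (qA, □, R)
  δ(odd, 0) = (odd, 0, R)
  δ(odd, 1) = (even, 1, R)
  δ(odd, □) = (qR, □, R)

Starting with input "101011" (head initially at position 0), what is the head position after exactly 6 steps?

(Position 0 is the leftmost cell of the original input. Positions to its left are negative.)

Execution trace (head position shown):
Step 0: [even]101011  (head at position 0)
Step 1: move right → 1[odd]01011  (head at position 1)
Step 2: move right → 10[odd]1011  (head at position 2)
Step 3: move right → 101[even]011  (head at position 3)
Step 4: move right → 1010[even]11  (head at position 4)
Step 5: move right → 10101[odd]1  (head at position 5)
Step 6: move right → 101011[even]□  (head at position 6)

After 6 steps, the head is at position 6.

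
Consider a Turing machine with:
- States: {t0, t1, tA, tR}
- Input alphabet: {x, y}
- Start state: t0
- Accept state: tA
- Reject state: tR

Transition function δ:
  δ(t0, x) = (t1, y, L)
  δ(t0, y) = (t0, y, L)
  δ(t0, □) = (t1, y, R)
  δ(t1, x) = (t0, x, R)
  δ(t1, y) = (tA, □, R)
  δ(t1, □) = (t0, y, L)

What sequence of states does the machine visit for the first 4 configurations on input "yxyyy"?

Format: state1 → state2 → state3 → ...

Execution trace:
Initial: [t0]yxyyy
Step 1: δ(t0, y) = (t0, y, L) → [t0]□yxyyy
Step 2: δ(t0, □) = (t1, y, R) → y[t1]yxyyy
Step 3: δ(t1, y) = (tA, □, R) → y□[tA]xyyy

The machine reaches the accept state tA and halts.

State sequence: t0 → t0 → t1 → tA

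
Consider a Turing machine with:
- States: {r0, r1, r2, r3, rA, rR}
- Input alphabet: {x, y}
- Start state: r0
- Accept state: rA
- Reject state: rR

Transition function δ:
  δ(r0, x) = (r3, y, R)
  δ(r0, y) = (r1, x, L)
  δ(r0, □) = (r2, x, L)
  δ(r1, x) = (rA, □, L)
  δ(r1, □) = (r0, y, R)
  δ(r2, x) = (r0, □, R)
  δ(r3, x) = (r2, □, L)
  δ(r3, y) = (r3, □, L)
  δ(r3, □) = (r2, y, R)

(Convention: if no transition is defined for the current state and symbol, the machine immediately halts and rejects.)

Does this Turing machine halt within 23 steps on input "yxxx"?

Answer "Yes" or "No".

Execution trace:
Initial: [r0]yxxx
Step 1: δ(r0, y) = (r1, x, L) → [r1]□xxxx
Step 2: δ(r1, □) = (r0, y, R) → y[r0]xxxx
Step 3: δ(r0, x) = (r3, y, R) → yy[r3]xxx
Step 4: δ(r3, x) = (r2, □, L) → y[r2]y□xx

No transition is defined for δ(r2, y). By convention the machine halts and rejects.
The machine halted after 4 steps (within the 23-step bound).

Answer: Yes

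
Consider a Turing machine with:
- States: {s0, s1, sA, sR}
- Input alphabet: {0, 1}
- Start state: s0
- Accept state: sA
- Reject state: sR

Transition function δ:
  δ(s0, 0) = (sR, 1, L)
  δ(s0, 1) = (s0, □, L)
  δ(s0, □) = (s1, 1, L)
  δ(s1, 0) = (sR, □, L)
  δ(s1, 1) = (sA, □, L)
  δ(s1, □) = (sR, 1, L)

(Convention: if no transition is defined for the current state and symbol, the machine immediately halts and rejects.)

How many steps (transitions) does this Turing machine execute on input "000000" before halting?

Execution trace:
Initial: [s0]000000
Step 1: δ(s0, 0) = (sR, 1, L) → [sR]□100000

The machine reaches the reject state sR and halts.

The machine executed 1 step before halting.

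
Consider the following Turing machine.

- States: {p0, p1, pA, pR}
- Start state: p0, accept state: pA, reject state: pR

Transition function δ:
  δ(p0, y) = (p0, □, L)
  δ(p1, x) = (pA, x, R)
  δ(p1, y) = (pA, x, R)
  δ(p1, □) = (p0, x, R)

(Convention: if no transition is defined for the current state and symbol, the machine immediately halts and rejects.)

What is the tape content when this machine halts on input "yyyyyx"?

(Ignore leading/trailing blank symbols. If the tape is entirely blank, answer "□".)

Execution trace:
Initial: [p0]yyyyyx
Step 1: δ(p0, y) = (p0, □, L) → [p0]□□yyyyx

No transition is defined for δ(p0, □). By convention the machine halts and rejects.

Final tape (ignoring leading/trailing blanks): yyyyx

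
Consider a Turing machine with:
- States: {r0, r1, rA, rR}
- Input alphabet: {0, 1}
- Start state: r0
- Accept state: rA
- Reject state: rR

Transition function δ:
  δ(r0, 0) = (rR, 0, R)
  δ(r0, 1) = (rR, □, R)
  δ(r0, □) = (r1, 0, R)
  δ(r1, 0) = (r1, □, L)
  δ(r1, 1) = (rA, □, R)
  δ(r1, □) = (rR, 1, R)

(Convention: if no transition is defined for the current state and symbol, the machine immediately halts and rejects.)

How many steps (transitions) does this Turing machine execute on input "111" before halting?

Execution trace:
Initial: [r0]111
Step 1: δ(r0, 1) = (rR, □, R) → □[rR]11

The machine reaches the reject state rR and halts.

The machine executed 1 step before halting.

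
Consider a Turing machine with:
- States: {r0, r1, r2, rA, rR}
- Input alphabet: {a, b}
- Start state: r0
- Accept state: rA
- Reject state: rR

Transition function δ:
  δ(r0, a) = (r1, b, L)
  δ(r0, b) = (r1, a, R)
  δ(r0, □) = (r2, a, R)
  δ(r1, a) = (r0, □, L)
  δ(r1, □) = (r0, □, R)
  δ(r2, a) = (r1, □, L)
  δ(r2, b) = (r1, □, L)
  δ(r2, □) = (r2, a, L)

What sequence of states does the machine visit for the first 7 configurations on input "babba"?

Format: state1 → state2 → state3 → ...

Execution trace:
Initial: [r0]babba
Step 1: δ(r0, b) = (r1, a, R) → a[r1]abba
Step 2: δ(r1, a) = (r0, □, L) → [r0]a□bba
Step 3: δ(r0, a) = (r1, b, L) → [r1]□b□bba
Step 4: δ(r1, □) = (r0, □, R) → □[r0]b□bba
Step 5: δ(r0, b) = (r1, a, R) → □a[r1]□bba
Step 6: δ(r1, □) = (r0, □, R) → □a□[r0]bba

State sequence: r0 → r1 → r0 → r1 → r0 → r1 → r0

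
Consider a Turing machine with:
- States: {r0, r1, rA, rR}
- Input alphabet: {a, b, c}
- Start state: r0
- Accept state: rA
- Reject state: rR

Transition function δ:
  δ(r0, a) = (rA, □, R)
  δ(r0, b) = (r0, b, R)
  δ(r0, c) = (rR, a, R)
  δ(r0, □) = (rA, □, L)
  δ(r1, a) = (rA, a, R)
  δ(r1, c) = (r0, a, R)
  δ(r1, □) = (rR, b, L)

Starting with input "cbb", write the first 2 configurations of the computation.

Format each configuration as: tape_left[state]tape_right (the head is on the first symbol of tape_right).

Transitions applied:
Step 1: δ(r0, c) = (rR, a, R)

The first 2 configurations are:
[r0]cbb ⊢ a[rR]bb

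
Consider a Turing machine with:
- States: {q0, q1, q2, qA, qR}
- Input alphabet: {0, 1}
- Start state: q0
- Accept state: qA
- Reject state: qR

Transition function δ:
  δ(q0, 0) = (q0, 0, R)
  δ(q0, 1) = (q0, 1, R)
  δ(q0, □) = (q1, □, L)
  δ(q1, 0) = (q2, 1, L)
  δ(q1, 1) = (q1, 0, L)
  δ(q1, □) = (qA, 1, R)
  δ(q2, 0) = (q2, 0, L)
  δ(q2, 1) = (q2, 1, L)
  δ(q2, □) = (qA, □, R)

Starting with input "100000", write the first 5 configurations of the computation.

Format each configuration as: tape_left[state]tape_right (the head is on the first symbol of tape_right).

Transitions applied:
Step 1: δ(q0, 1) = (q0, 1, R)
Step 2: δ(q0, 0) = (q0, 0, R)
Step 3: δ(q0, 0) = (q0, 0, R)
Step 4: δ(q0, 0) = (q0, 0, R)

The first 5 configurations are:
[q0]100000 ⊢ 1[q0]00000 ⊢ 10[q0]0000 ⊢ 100[q0]000 ⊢ 1000[q0]00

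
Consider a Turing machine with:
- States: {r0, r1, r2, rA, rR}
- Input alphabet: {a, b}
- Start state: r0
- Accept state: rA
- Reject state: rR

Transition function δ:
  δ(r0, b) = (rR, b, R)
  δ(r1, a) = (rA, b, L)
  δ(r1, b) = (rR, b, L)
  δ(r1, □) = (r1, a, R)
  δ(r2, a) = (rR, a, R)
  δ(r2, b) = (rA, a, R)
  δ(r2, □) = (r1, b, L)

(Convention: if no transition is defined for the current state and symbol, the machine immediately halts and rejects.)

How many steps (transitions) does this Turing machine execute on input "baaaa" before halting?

Execution trace:
Initial: [r0]baaaa
Step 1: δ(r0, b) = (rR, b, R) → b[rR]aaaa

The machine reaches the reject state rR and halts.

The machine executed 1 step before halting.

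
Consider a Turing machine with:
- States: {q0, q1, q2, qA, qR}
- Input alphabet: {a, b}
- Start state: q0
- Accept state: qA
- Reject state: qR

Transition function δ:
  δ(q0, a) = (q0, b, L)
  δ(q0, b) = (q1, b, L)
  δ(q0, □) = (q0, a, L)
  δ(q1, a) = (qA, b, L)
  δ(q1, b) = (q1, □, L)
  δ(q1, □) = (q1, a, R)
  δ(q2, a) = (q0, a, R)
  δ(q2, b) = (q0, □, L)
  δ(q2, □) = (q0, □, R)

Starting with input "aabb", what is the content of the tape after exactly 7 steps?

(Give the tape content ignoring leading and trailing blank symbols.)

Execution trace:
Initial: [q0]aabb
Step 1: δ(q0, a) = (q0, b, L) → [q0]□babb
Step 2: δ(q0, □) = (q0, a, L) → [q0]□ababb
Step 3: δ(q0, □) = (q0, a, L) → [q0]□aababb
Step 4: δ(q0, □) = (q0, a, L) → [q0]□aaababb
Step 5: δ(q0, □) = (q0, a, L) → [q0]□aaaababb
Step 6: δ(q0, □) = (q0, a, L) → [q0]□aaaaababb
Step 7: δ(q0, □) = (q0, a, L) → [q0]□aaaaaababb

After 7 steps, the tape (ignoring leading/trailing blanks) is: aaaaaababb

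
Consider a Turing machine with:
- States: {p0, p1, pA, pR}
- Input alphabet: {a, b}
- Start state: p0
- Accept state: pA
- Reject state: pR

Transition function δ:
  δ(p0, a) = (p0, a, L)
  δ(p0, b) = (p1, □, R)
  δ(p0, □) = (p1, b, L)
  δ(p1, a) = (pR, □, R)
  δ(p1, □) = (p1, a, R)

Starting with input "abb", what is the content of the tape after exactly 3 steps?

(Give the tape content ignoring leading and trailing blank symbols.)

Execution trace:
Initial: [p0]abb
Step 1: δ(p0, a) = (p0, a, L) → [p0]□abb
Step 2: δ(p0, □) = (p1, b, L) → [p1]□babb
Step 3: δ(p1, □) = (p1, a, R) → a[p1]babb

No transition is defined for δ(p1, b). By convention the machine halts and rejects.

After 3 steps, the tape (ignoring leading/trailing blanks) is: ababb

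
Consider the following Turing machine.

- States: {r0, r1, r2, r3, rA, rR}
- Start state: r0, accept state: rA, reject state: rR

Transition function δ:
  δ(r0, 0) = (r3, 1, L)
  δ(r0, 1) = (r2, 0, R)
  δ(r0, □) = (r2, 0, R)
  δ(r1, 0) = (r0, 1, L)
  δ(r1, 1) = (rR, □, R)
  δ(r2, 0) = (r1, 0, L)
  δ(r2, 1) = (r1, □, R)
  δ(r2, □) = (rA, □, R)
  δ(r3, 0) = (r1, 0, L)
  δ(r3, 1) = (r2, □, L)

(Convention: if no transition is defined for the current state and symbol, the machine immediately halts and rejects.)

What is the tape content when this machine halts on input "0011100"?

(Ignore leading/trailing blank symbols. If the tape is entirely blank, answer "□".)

Execution trace:
Initial: [r0]0011100
Step 1: δ(r0, 0) = (r3, 1, L) → [r3]□1011100

No transition is defined for δ(r3, □). By convention the machine halts and rejects.

Final tape (ignoring leading/trailing blanks): 1011100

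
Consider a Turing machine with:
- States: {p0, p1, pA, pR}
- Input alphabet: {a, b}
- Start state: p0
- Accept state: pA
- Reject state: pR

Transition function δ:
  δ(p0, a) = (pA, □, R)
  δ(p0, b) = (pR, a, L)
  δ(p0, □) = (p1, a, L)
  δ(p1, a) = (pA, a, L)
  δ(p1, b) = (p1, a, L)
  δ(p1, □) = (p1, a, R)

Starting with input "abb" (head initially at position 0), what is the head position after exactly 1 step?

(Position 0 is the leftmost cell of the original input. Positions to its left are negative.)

Execution trace (head position shown):
Step 0: [p0]abb  (head at position 0)
Step 1: move right → □[pA]bb  (head at position 1)

After 1 step, the head is at position 1.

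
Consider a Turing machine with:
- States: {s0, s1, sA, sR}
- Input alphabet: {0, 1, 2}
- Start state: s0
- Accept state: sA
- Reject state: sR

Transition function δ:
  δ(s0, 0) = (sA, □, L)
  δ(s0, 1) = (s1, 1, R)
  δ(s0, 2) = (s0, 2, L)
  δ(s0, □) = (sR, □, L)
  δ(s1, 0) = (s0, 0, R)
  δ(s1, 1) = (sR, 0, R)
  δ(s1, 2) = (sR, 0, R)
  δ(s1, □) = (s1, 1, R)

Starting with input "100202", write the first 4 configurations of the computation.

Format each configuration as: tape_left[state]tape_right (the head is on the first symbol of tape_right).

Transitions applied:
Step 1: δ(s0, 1) = (s1, 1, R)
Step 2: δ(s1, 0) = (s0, 0, R)
Step 3: δ(s0, 0) = (sA, □, L)

The first 4 configurations are:
[s0]100202 ⊢ 1[s1]00202 ⊢ 10[s0]0202 ⊢ 1[sA]0□202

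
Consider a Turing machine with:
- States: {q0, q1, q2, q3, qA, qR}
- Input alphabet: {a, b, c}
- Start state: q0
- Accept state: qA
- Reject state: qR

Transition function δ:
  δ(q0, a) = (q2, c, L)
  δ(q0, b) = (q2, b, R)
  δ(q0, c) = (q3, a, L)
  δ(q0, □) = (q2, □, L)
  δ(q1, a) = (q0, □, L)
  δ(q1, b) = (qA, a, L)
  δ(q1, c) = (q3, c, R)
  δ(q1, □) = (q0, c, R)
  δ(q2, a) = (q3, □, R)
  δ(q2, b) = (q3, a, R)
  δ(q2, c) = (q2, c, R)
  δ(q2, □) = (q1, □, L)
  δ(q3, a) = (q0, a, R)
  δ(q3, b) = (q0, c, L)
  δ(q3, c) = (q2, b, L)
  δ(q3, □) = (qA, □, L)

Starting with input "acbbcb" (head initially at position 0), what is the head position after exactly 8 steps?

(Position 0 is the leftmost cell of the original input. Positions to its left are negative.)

Execution trace (head position shown):
Step 0: [q0]acbbcb  (head at position 0)
Step 1: move left → [q2]□ccbbcb  (head at position -1)
Step 2: move left → [q1]□□ccbbcb  (head at position -2)
Step 3: move right → c[q0]□ccbbcb  (head at position -1)
Step 4: move left → [q2]c□ccbbcb  (head at position -2)
Step 5: move right → c[q2]□ccbbcb  (head at position -1)
Step 6: move left → [q1]c□ccbbcb  (head at position -2)
Step 7: move right → c[q3]□ccbbcb  (head at position -1)
Step 8: move left → [qA]c□ccbbcb  (head at position -2)

After 8 steps, the head is at position -2.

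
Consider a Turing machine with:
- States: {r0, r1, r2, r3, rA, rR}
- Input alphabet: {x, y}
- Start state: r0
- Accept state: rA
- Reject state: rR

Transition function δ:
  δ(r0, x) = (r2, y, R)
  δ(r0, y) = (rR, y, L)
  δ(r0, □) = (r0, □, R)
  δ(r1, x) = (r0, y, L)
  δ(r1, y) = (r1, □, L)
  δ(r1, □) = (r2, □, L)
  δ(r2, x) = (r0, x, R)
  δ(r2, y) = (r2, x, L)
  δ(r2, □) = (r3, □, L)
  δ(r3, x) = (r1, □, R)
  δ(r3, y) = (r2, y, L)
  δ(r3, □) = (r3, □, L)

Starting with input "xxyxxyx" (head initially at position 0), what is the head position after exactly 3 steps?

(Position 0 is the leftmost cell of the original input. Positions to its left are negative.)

Execution trace (head position shown):
Step 0: [r0]xxyxxyx  (head at position 0)
Step 1: move right → y[r2]xyxxyx  (head at position 1)
Step 2: move right → yx[r0]yxxyx  (head at position 2)
Step 3: move left → y[rR]xyxxyx  (head at position 1)

After 3 steps, the head is at position 1.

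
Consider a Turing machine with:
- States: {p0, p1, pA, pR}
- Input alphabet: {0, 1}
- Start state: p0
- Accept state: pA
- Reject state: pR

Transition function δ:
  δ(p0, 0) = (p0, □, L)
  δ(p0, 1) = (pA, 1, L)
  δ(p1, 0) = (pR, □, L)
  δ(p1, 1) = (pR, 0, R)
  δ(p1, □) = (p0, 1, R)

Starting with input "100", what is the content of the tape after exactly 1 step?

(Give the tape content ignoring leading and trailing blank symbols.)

Execution trace:
Initial: [p0]100
Step 1: δ(p0, 1) = (pA, 1, L) → [pA]□100

The machine reaches the accept state pA and halts.

After 1 step, the tape (ignoring leading/trailing blanks) is: 100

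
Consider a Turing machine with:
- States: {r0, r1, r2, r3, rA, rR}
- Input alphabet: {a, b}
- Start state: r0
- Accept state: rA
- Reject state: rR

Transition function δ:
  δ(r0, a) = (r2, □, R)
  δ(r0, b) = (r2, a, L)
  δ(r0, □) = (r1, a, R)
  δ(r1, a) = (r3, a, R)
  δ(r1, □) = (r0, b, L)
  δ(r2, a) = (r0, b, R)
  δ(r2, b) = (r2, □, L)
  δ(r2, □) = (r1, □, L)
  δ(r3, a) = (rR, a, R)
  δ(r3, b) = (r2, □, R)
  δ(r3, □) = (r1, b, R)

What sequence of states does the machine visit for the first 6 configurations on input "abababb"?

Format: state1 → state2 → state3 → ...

Execution trace:
Initial: [r0]abababb
Step 1: δ(r0, a) = (r2, □, R) → □[r2]bababb
Step 2: δ(r2, b) = (r2, □, L) → [r2]□□ababb
Step 3: δ(r2, □) = (r1, □, L) → [r1]□□□ababb
Step 4: δ(r1, □) = (r0, b, L) → [r0]□b□□ababb
Step 5: δ(r0, □) = (r1, a, R) → a[r1]b□□ababb

No transition is defined for δ(r1, b). By convention the machine halts and rejects.

State sequence: r0 → r2 → r2 → r1 → r0 → r1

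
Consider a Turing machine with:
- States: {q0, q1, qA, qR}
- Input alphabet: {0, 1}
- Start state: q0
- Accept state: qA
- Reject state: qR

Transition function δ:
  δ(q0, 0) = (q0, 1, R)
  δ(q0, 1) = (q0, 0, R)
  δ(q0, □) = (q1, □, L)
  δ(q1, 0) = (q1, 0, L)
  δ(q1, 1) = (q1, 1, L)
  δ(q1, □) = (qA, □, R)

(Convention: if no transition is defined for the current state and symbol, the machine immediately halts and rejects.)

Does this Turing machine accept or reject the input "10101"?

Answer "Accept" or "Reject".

Execution trace:
Initial: [q0]10101
Step 1: δ(q0, 1) = (q0, 0, R) → 0[q0]0101
Step 2: δ(q0, 0) = (q0, 1, R) → 01[q0]101
Step 3: δ(q0, 1) = (q0, 0, R) → 010[q0]01
Step 4: δ(q0, 0) = (q0, 1, R) → 0101[q0]1
Step 5: δ(q0, 1) = (q0, 0, R) → 01010[q0]□
Step 6: δ(q0, □) = (q1, □, L) → 0101[q1]0□
Step 7: δ(q1, 0) = (q1, 0, L) → 010[q1]10□
Step 8: δ(q1, 1) = (q1, 1, L) → 01[q1]010□
Step 9: δ(q1, 0) = (q1, 0, L) → 0[q1]1010□
Step 10: δ(q1, 1) = (q1, 1, L) → [q1]01010□
Step 11: δ(q1, 0) = (q1, 0, L) → [q1]□01010□
Step 12: δ(q1, □) = (qA, □, R) → □[qA]01010□

The machine reaches the accept state qA and halts.

Answer: Accept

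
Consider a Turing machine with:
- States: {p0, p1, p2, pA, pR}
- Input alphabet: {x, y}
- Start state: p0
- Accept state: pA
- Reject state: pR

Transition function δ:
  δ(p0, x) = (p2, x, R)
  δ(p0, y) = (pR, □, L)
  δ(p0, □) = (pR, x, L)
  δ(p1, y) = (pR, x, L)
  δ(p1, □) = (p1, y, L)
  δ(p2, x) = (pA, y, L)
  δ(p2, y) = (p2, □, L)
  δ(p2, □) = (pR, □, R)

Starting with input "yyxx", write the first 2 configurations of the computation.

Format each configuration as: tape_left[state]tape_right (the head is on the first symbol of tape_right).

Transitions applied:
Step 1: δ(p0, y) = (pR, □, L)

The first 2 configurations are:
[p0]yyxx ⊢ [pR]□□yxx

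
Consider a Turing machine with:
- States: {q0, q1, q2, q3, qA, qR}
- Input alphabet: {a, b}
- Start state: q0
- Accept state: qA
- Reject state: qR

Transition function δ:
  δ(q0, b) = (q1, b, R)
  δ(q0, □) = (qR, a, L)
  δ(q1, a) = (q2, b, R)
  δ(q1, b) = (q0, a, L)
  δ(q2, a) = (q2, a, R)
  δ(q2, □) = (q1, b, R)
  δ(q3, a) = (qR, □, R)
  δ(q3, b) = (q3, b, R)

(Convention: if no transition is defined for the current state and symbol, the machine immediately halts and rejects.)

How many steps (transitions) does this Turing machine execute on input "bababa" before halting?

Execution trace:
Initial: [q0]bababa
Step 1: δ(q0, b) = (q1, b, R) → b[q1]ababa
Step 2: δ(q1, a) = (q2, b, R) → bb[q2]baba

No transition is defined for δ(q2, b). By convention the machine halts and rejects.

The machine executed 2 steps before halting.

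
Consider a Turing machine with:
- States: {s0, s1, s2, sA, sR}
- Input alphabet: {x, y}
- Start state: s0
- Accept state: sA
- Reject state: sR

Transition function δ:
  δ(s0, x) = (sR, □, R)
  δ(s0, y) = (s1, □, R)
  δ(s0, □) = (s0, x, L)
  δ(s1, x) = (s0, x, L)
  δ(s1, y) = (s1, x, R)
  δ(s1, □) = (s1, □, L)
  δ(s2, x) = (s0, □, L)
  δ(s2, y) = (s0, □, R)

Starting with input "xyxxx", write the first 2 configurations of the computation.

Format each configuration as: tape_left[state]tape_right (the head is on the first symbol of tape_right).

Transitions applied:
Step 1: δ(s0, x) = (sR, □, R)

The first 2 configurations are:
[s0]xyxxx ⊢ □[sR]yxxx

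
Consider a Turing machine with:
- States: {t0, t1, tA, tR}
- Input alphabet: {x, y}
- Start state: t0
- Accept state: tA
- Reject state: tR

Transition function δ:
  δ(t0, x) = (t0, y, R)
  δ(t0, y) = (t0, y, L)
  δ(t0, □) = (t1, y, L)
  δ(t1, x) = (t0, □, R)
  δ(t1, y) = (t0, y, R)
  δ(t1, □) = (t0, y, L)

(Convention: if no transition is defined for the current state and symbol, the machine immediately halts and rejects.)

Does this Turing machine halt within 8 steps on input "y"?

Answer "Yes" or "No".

Execution trace:
Initial: [t0]y
Step 1: δ(t0, y) = (t0, y, L) → [t0]□y
Step 2: δ(t0, □) = (t1, y, L) → [t1]□yy
Step 3: δ(t1, □) = (t0, y, L) → [t0]□yyy
Step 4: δ(t0, □) = (t1, y, L) → [t1]□yyyy
Step 5: δ(t1, □) = (t0, y, L) → [t0]□yyyyy
Step 6: δ(t0, □) = (t1, y, L) → [t1]□yyyyyy
Step 7: δ(t1, □) = (t0, y, L) → [t0]□yyyyyyy
Step 8: δ(t0, □) = (t1, y, L) → [t1]□yyyyyyyy

The machine has not reached a halting state after 8 steps.
The machine did not halt within the 8-step bound.

Answer: No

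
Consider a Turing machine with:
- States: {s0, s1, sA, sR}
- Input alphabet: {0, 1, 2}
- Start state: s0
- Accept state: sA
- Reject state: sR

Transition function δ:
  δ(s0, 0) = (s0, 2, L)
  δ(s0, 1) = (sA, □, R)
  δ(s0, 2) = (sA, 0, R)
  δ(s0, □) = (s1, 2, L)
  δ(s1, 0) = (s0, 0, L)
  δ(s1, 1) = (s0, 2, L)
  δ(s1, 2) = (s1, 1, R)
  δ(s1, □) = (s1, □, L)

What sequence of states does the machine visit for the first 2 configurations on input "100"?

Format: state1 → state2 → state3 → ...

Execution trace:
Initial: [s0]100
Step 1: δ(s0, 1) = (sA, □, R) → □[sA]00

The machine reaches the accept state sA and halts.

State sequence: s0 → sA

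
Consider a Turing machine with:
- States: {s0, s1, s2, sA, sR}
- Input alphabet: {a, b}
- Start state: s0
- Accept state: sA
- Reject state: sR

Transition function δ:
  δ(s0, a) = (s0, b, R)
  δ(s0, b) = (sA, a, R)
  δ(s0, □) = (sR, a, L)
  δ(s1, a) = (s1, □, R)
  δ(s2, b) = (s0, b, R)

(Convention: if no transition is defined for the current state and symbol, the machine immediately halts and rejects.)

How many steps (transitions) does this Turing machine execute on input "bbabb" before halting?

Execution trace:
Initial: [s0]bbabb
Step 1: δ(s0, b) = (sA, a, R) → a[sA]babb

The machine reaches the accept state sA and halts.

The machine executed 1 step before halting.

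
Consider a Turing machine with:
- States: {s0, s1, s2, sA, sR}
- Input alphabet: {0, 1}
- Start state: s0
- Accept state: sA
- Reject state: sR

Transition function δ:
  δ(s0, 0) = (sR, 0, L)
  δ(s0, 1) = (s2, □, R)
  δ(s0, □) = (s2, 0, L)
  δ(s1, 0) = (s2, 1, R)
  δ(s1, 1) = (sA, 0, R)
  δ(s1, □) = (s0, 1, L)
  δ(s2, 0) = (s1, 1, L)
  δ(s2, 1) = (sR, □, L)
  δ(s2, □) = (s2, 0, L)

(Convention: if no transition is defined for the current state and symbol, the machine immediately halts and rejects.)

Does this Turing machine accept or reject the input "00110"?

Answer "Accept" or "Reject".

Execution trace:
Initial: [s0]00110
Step 1: δ(s0, 0) = (sR, 0, L) → [sR]□00110

The machine reaches the reject state sR and halts.

Answer: Reject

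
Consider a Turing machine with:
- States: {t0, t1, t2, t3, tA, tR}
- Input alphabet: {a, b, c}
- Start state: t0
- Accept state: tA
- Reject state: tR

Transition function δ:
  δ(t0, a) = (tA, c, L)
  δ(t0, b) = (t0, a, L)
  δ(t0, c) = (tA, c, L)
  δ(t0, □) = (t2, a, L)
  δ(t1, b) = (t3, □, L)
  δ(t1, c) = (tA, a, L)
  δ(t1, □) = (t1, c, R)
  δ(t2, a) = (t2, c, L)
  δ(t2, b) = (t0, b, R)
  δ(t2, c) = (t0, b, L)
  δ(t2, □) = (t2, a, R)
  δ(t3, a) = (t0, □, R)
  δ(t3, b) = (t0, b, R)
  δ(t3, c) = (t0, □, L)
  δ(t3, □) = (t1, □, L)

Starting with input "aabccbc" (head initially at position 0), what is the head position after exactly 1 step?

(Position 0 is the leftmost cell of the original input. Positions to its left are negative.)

Execution trace (head position shown):
Step 0: [t0]aabccbc  (head at position 0)
Step 1: move left → [tA]□cabccbc  (head at position -1)

After 1 step, the head is at position -1.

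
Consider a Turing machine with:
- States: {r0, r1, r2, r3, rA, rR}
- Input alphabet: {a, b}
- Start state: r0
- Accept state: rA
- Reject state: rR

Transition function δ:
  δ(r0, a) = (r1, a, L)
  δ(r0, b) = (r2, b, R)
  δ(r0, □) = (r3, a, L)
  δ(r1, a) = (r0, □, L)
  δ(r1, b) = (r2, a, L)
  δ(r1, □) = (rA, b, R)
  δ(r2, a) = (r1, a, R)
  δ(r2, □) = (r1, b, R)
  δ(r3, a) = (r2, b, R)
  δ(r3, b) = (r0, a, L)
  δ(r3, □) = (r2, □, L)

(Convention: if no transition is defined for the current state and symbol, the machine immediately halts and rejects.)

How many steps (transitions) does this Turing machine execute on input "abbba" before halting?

Execution trace:
Initial: [r0]abbba
Step 1: δ(r0, a) = (r1, a, L) → [r1]□abbba
Step 2: δ(r1, □) = (rA, b, R) → b[rA]abbba

The machine reaches the accept state rA and halts.

The machine executed 2 steps before halting.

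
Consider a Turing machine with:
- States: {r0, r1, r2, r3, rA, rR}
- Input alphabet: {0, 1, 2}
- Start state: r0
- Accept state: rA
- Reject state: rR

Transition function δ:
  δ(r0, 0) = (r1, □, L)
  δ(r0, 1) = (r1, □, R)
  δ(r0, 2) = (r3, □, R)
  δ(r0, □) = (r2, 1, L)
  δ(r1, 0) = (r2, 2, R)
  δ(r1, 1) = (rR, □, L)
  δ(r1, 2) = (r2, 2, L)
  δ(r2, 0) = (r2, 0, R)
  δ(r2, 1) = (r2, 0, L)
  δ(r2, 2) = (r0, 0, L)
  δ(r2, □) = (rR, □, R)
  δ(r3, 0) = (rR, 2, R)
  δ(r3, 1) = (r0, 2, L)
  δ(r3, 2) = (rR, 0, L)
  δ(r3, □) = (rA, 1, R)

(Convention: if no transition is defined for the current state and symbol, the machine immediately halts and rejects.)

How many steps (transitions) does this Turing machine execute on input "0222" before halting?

Execution trace:
Initial: [r0]0222
Step 1: δ(r0, 0) = (r1, □, L) → [r1]□□222

No transition is defined for δ(r1, □). By convention the machine halts and rejects.

The machine executed 1 step before halting.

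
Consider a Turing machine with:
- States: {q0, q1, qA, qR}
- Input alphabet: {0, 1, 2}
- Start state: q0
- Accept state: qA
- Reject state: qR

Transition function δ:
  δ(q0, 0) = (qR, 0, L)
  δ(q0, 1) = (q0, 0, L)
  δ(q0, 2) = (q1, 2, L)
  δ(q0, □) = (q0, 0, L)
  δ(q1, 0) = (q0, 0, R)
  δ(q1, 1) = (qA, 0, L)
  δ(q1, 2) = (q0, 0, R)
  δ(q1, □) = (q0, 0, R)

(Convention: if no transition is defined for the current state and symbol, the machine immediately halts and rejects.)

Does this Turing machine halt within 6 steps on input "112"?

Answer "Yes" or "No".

Execution trace:
Initial: [q0]112
Step 1: δ(q0, 1) = (q0, 0, L) → [q0]□012
Step 2: δ(q0, □) = (q0, 0, L) → [q0]□0012
Step 3: δ(q0, □) = (q0, 0, L) → [q0]□00012
Step 4: δ(q0, □) = (q0, 0, L) → [q0]□000012
Step 5: δ(q0, □) = (q0, 0, L) → [q0]□0000012
Step 6: δ(q0, □) = (q0, 0, L) → [q0]□00000012

The machine has not reached a halting state after 6 steps.
The machine did not halt within the 6-step bound.

Answer: No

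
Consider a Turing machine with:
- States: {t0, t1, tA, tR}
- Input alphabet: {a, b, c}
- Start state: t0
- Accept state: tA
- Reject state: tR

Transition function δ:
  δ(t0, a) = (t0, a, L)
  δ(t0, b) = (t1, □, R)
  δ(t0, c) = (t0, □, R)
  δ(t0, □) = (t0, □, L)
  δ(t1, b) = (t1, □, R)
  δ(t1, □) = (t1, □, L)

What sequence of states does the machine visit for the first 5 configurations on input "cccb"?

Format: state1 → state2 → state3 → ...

Execution trace:
Initial: [t0]cccb
Step 1: δ(t0, c) = (t0, □, R) → □[t0]ccb
Step 2: δ(t0, c) = (t0, □, R) → □□[t0]cb
Step 3: δ(t0, c) = (t0, □, R) → □□□[t0]b
Step 4: δ(t0, b) = (t1, □, R) → □□□□[t1]□

State sequence: t0 → t0 → t0 → t0 → t1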